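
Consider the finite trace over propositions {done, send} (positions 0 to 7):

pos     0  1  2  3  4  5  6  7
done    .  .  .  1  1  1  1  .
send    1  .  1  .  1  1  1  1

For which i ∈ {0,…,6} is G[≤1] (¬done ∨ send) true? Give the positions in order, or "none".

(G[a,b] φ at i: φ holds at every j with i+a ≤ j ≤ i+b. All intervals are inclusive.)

0, 1, 4, 5, 6

Evaluate at each i in [0,6]:
  i=0: ✓ (all of [0,1])
  i=1: ✓ (all of [1,2])
  i=2: ✗ (fails at j=3)
  i=3: ✗ (fails at j=3)
  i=4: ✓ (all of [4,5])
  i=5: ✓ (all of [5,6])
  i=6: ✓ (all of [6,7])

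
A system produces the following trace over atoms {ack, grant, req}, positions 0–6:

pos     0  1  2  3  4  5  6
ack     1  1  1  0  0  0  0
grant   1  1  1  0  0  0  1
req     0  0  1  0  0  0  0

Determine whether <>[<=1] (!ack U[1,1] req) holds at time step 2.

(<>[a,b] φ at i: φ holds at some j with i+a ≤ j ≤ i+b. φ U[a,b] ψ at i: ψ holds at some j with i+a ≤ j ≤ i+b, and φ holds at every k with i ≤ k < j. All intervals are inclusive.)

Check (!ack U[1,1] req) at each j in [2,3]:
  j=2: fails
  j=3: fails
No position in the window satisfies it → formula fails.

False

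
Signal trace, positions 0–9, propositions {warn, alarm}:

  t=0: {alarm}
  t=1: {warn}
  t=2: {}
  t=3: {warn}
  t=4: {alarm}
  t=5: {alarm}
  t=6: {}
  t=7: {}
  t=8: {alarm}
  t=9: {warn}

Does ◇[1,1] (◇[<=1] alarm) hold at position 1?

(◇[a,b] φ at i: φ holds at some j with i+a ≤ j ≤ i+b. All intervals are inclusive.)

Check ◇[<=1] alarm at each j in [2,2]:
  j=2: fails (none in [2,3])
No position in the window satisfies it → formula fails.

No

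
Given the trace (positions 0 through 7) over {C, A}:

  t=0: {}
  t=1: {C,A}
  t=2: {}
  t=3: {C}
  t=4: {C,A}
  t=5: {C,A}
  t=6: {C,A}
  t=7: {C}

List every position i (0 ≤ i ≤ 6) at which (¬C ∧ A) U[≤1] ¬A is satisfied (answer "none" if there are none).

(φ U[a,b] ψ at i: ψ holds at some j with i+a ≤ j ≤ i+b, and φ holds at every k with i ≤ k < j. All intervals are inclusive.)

Evaluate at each i in [0,6]:
  i=0: ✓ (rhs at j=0)
  i=1: ✗ (lhs fails at k=1 before rhs at j=2)
  i=2: ✓ (rhs at j=2)
  i=3: ✓ (rhs at j=3)
  i=4: ✗ (no rhs in [4,5])
  i=5: ✗ (no rhs in [5,6])
  i=6: ✗ (lhs fails at k=6 before rhs at j=7)

0, 2, 3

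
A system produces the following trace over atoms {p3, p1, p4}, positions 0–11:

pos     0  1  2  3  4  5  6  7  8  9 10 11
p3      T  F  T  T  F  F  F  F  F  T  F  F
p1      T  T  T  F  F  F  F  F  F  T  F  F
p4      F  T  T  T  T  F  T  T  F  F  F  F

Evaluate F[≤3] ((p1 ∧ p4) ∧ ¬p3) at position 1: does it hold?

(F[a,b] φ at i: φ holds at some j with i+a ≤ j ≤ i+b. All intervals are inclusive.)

Yes

Check ((p1 ∧ p4) ∧ ¬p3) at each j in [1,4]:
  j=1: true
  j=2: false
  j=3: false
  j=4: false
Found at j=1 → formula holds.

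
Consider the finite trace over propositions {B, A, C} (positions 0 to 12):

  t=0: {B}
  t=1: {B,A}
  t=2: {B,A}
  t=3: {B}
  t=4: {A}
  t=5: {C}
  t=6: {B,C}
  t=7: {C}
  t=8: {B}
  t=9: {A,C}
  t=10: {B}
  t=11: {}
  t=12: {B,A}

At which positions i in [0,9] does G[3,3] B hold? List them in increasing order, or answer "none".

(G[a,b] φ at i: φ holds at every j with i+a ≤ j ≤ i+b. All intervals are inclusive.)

Evaluate at each i in [0,9]:
  i=0: ✓ (all of [3,3])
  i=1: ✗ (fails at j=4)
  i=2: ✗ (fails at j=5)
  i=3: ✓ (all of [6,6])
  i=4: ✗ (fails at j=7)
  i=5: ✓ (all of [8,8])
  i=6: ✗ (fails at j=9)
  i=7: ✓ (all of [10,10])
  i=8: ✗ (fails at j=11)
  i=9: ✓ (all of [12,12])

0, 3, 5, 7, 9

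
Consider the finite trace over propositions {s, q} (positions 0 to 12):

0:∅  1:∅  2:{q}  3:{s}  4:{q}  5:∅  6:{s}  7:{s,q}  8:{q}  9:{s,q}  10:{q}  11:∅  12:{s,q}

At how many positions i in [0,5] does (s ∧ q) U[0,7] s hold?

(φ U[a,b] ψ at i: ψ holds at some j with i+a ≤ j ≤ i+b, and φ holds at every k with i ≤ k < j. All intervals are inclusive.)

Evaluate at each i in [0,5]:
  i=0: ✗ (lhs fails at k=0 before rhs at j=3)
  i=1: ✗ (lhs fails at k=1 before rhs at j=3)
  i=2: ✗ (lhs fails at k=2 before rhs at j=3)
  i=3: ✓ (rhs at j=3)
  i=4: ✗ (lhs fails at k=4 before rhs at j=6)
  i=5: ✗ (lhs fails at k=5 before rhs at j=6)
Positions where it holds: {3} → 1.

1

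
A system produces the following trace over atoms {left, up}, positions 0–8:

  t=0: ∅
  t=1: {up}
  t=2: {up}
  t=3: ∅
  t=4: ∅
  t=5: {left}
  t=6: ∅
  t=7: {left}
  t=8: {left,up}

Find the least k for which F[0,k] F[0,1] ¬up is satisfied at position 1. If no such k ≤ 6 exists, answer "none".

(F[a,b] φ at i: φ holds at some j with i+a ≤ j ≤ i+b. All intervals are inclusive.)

1

Scan j = 1,2,… for F[0,1] ¬up:
  j=1: fails
  j=2: holds
First hit at j=2, so smallest k = 2-1 = 1.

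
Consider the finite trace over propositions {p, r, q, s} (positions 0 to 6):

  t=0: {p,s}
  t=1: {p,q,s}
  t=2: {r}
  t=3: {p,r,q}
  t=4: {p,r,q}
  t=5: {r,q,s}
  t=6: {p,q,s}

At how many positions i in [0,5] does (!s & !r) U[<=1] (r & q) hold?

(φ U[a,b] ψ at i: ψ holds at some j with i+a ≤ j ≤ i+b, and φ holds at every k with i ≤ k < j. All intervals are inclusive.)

3

Evaluate at each i in [0,5]:
  i=0: ✗ (no rhs in [0,1])
  i=1: ✗ (no rhs in [1,2])
  i=2: ✗ (lhs fails at k=2 before rhs at j=3)
  i=3: ✓ (rhs at j=3)
  i=4: ✓ (rhs at j=4)
  i=5: ✓ (rhs at j=5)
Positions where it holds: {3, 4, 5} → 3.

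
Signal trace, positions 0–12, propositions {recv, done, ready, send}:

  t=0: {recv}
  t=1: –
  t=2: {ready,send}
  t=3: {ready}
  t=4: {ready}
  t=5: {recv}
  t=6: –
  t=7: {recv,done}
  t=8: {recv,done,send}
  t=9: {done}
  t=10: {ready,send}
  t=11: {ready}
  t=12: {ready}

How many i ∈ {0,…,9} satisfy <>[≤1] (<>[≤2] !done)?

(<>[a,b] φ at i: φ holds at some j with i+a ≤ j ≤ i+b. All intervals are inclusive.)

Evaluate at each i in [0,9]:
  i=0: ✓ (witness j=0)
  i=1: ✓ (witness j=1)
  i=2: ✓ (witness j=2)
  i=3: ✓ (witness j=3)
  i=4: ✓ (witness j=4)
  i=5: ✓ (witness j=5)
  i=6: ✓ (witness j=6)
  i=7: ✓ (witness j=8)
  i=8: ✓ (witness j=8)
  i=9: ✓ (witness j=9)
Positions where it holds: {0, 1, 2, 3, 4, 5, 6, 7, 8, 9} → 10.

10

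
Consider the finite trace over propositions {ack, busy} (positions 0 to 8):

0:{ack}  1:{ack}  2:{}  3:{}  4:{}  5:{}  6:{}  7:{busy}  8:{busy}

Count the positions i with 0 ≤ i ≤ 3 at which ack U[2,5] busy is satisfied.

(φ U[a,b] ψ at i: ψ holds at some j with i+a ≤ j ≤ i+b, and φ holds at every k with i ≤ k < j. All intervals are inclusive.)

0

Evaluate at each i in [0,3]:
  i=0: ✗ (no rhs in [2,5])
  i=1: ✗ (no rhs in [3,6])
  i=2: ✗ (lhs fails at k=2 before rhs at j=7)
  i=3: ✗ (lhs fails at k=3 before rhs at j=7)
Positions where it holds: {} → 0.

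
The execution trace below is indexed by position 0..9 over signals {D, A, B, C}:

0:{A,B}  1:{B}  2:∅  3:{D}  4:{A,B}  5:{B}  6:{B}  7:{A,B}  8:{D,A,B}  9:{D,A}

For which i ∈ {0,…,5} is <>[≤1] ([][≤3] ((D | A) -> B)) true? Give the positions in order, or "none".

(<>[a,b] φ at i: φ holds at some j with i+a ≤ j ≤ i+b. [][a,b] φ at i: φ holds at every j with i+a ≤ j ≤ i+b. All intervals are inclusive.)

3, 4, 5

Evaluate at each i in [0,5]:
  i=0: ✗ (none in [0,1])
  i=1: ✗ (none in [1,2])
  i=2: ✗ (none in [2,3])
  i=3: ✓ (witness j=4)
  i=4: ✓ (witness j=4)
  i=5: ✓ (witness j=5)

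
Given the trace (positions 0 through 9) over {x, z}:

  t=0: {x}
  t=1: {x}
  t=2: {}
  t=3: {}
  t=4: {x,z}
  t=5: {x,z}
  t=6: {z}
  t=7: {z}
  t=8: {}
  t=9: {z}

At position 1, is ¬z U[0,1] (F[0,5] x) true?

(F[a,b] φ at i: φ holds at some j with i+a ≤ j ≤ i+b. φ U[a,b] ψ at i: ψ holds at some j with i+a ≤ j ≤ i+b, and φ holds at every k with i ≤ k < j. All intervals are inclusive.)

Need some j in [1,2] with F[0,5] x, and ¬z at every k in [1,j-1].
  j=1: F[0,5] x holds; no prefix to check → satisfied.

Holds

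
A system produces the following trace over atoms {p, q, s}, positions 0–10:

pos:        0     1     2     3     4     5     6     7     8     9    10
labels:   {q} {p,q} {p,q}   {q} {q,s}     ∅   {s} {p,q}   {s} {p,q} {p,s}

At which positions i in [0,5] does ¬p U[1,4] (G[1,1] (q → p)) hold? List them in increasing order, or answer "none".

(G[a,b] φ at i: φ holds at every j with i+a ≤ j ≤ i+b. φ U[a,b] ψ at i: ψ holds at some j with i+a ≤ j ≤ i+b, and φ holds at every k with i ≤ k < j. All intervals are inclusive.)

Evaluate at each i in [0,5]:
  i=0: ✓ (rhs at j=1; lhs holds on [0,0])
  i=1: ✗ (lhs fails at k=1 before rhs at j=4)
  i=2: ✗ (lhs fails at k=2 before rhs at j=4)
  i=3: ✓ (rhs at j=4; lhs holds on [3,3])
  i=4: ✓ (rhs at j=5; lhs holds on [4,4])
  i=5: ✓ (rhs at j=6; lhs holds on [5,5])

0, 3, 4, 5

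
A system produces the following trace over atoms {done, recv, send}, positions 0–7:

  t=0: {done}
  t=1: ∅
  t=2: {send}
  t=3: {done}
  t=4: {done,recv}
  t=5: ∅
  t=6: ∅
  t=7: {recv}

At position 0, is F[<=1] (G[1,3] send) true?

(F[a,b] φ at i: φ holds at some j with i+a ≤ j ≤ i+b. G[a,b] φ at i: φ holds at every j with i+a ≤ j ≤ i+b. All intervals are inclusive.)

Check G[1,3] send at each j in [0,1]:
  j=0: fails at 1
  j=1: fails at 3
No position in the window satisfies it → formula fails.

False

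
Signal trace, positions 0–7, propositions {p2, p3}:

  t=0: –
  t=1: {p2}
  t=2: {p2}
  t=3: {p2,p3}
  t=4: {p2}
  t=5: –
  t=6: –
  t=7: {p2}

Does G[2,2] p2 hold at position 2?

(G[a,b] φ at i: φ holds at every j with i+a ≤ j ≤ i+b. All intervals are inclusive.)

Yes

Check p2 at every j in [4,4]:
  j=4: true
All positions satisfy it → formula holds.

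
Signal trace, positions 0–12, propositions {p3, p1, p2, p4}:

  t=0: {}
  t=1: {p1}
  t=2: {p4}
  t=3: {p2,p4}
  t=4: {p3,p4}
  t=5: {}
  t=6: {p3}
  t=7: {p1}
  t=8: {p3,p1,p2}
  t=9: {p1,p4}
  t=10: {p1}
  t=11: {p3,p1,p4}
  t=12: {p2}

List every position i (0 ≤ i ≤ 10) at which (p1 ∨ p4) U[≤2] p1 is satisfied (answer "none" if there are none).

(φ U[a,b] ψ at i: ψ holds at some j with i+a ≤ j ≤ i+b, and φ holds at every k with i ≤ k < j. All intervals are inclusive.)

Evaluate at each i in [0,10]:
  i=0: ✗ (lhs fails at k=0 before rhs at j=1)
  i=1: ✓ (rhs at j=1)
  i=2: ✗ (no rhs in [2,4])
  i=3: ✗ (no rhs in [3,5])
  i=4: ✗ (no rhs in [4,6])
  i=5: ✗ (lhs fails at k=5 before rhs at j=7)
  i=6: ✗ (lhs fails at k=6 before rhs at j=7)
  i=7: ✓ (rhs at j=7)
  i=8: ✓ (rhs at j=8)
  i=9: ✓ (rhs at j=9)
  i=10: ✓ (rhs at j=10)

1, 7, 8, 9, 10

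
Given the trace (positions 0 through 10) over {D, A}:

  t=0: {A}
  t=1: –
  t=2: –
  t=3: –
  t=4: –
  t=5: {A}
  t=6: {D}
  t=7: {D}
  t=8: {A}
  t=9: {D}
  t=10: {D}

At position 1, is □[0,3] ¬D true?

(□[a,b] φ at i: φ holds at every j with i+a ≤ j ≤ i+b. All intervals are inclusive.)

Check ¬D at every j in [1,4]:
  j=1: true
  j=2: true
  j=3: true
  j=4: true
All positions satisfy it → formula holds.

Holds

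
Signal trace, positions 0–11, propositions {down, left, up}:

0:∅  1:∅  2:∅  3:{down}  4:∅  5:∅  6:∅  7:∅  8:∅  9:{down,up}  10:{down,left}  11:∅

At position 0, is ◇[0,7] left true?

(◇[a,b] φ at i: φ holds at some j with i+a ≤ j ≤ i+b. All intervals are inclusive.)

Check left at each j in [0,7]:
  j=0: false
  j=1: false
  j=2: false
  j=3: false
  j=4: false
  j=5: false
  j=6: false
  j=7: false
No position in the window satisfies it → formula fails.

No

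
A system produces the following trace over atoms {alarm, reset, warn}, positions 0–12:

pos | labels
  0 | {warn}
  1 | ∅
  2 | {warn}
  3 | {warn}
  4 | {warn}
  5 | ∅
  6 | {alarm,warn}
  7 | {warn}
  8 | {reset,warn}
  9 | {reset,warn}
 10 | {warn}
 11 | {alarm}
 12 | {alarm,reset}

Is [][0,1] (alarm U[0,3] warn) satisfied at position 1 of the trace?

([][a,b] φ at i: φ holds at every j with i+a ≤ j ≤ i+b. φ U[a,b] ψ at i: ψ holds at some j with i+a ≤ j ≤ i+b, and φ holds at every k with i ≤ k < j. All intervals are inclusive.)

No

Check (alarm U[0,3] warn) at every j in [1,2]:
  j=1: fails
  j=2: holds
Fails at j=1 → formula fails.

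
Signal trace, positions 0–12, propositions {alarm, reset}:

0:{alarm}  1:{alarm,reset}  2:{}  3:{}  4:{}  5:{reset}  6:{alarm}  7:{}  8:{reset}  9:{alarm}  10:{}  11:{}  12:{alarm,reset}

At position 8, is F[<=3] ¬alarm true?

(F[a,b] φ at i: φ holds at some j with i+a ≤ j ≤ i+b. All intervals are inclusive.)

Check ¬alarm at each j in [8,11]:
  j=8: true
  j=9: false
  j=10: true
  j=11: true
Found at j=8 → formula holds.

True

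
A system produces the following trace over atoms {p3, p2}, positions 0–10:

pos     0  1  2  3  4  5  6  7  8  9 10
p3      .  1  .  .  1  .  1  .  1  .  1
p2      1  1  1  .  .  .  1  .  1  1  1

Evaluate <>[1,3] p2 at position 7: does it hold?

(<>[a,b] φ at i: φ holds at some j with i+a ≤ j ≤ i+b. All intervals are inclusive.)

Yes

Check p2 at each j in [8,10]:
  j=8: true
  j=9: true
  j=10: true
Found at j=8 → formula holds.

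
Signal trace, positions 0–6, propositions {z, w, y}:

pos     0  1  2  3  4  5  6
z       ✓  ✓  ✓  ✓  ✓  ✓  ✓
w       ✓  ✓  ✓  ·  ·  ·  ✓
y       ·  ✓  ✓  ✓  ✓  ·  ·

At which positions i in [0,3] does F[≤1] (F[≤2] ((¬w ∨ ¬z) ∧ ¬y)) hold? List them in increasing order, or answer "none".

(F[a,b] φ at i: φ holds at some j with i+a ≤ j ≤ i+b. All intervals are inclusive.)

2, 3

Evaluate at each i in [0,3]:
  i=0: ✗ (none in [0,1])
  i=1: ✗ (none in [1,2])
  i=2: ✓ (witness j=3)
  i=3: ✓ (witness j=3)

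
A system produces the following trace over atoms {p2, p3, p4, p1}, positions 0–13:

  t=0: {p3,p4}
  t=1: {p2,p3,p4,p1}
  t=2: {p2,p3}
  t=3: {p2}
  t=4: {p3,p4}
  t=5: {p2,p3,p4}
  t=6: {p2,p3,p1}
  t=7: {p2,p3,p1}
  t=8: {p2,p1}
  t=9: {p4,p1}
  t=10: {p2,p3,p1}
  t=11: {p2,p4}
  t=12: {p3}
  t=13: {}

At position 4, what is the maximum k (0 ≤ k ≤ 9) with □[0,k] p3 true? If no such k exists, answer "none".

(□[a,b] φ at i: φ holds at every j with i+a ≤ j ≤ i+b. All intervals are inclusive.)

3

p3 must hold from j=4 onward; find where it first fails.
  j=4: holds
  j=5: holds
  j=6: holds
  j=7: holds
  j=8: fails
Holds on [4,7], so largest k = 3.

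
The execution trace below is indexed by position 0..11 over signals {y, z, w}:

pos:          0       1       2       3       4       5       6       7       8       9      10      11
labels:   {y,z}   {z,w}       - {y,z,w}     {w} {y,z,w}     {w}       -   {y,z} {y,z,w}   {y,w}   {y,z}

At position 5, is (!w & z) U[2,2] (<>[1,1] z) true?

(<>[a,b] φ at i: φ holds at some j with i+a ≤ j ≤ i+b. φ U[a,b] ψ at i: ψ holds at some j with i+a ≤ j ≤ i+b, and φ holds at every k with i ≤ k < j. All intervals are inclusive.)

Does not hold

Need some j in [7,7] with <>[1,1] z, and (!w & z) at every k in [5,j-1].
  j=7: <>[1,1] z holds, but (!w & z) fails at k=5 → not this j.
No j in the window works → until fails.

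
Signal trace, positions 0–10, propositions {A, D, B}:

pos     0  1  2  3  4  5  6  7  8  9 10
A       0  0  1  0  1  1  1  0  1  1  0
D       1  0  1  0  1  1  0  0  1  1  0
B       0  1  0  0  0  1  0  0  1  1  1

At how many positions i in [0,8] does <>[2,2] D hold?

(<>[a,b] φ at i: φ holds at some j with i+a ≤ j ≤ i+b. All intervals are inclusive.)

Evaluate at each i in [0,8]:
  i=0: ✓ (witness j=2)
  i=1: ✗ (none in [3,3])
  i=2: ✓ (witness j=4)
  i=3: ✓ (witness j=5)
  i=4: ✗ (none in [6,6])
  i=5: ✗ (none in [7,7])
  i=6: ✓ (witness j=8)
  i=7: ✓ (witness j=9)
  i=8: ✗ (none in [10,10])
Positions where it holds: {0, 2, 3, 6, 7} → 5.

5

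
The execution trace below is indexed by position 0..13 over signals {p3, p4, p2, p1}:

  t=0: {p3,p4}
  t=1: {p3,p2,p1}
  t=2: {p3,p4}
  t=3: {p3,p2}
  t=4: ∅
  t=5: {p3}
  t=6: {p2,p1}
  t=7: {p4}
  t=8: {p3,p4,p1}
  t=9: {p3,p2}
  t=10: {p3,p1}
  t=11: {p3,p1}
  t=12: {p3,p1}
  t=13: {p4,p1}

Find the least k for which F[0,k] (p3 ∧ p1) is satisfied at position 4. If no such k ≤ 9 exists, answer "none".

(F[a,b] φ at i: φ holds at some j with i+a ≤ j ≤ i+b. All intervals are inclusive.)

4

Scan j = 4,5,… for (p3 ∧ p1):
  j=4: fails
  j=5: fails
  j=6: fails
  j=7: fails
  j=8: holds
First hit at j=8, so smallest k = 8-4 = 4.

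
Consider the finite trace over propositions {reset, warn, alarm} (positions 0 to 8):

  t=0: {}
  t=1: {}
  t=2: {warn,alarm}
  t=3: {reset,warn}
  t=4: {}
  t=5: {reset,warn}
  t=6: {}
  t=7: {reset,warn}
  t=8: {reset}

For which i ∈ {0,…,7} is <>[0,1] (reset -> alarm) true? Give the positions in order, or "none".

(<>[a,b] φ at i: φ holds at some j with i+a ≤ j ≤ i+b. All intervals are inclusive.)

0, 1, 2, 3, 4, 5, 6

Evaluate at each i in [0,7]:
  i=0: ✓ (witness j=0)
  i=1: ✓ (witness j=1)
  i=2: ✓ (witness j=2)
  i=3: ✓ (witness j=4)
  i=4: ✓ (witness j=4)
  i=5: ✓ (witness j=6)
  i=6: ✓ (witness j=6)
  i=7: ✗ (none in [7,8])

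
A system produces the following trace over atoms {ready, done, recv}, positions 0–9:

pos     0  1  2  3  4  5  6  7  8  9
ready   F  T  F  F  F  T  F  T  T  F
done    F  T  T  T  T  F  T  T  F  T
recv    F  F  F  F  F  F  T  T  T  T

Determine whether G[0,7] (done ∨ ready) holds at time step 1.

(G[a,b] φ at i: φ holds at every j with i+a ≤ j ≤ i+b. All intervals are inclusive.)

Check (done ∨ ready) at every j in [1,8]:
  j=1: true
  j=2: true
  j=3: true
  j=4: true
  j=5: true
  j=6: true
  j=7: true
  j=8: true
All positions satisfy it → formula holds.

Yes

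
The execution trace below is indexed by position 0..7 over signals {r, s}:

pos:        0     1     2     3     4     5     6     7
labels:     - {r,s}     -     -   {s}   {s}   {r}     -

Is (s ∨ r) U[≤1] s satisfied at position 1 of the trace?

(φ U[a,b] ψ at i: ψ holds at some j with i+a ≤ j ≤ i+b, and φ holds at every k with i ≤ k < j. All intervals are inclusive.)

Need some j in [1,2] with s, and (s ∨ r) at every k in [1,j-1].
  j=1: s holds; no prefix to check → satisfied.

True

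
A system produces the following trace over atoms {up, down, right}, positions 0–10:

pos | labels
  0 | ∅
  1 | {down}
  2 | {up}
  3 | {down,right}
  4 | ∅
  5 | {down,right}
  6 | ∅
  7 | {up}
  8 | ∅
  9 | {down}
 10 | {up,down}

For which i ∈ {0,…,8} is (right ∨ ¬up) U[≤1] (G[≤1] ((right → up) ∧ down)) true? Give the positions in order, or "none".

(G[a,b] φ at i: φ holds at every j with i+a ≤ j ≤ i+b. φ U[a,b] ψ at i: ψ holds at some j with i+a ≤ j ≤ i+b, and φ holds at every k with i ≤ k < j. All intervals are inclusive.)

8

Evaluate at each i in [0,8]:
  i=0: ✗ (no rhs in [0,1])
  i=1: ✗ (no rhs in [1,2])
  i=2: ✗ (no rhs in [2,3])
  i=3: ✗ (no rhs in [3,4])
  i=4: ✗ (no rhs in [4,5])
  i=5: ✗ (no rhs in [5,6])
  i=6: ✗ (no rhs in [6,7])
  i=7: ✗ (no rhs in [7,8])
  i=8: ✓ (rhs at j=9; lhs holds on [8,8])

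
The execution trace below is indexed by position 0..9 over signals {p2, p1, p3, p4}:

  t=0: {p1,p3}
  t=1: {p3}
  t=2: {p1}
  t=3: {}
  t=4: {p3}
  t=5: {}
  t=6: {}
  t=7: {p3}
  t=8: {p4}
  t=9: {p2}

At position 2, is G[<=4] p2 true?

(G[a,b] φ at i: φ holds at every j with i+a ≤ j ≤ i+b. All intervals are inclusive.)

Check p2 at every j in [2,6]:
  j=2: false
  j=3: false
  j=4: false
  j=5: false
  j=6: false
Fails at j=2 → formula fails.

No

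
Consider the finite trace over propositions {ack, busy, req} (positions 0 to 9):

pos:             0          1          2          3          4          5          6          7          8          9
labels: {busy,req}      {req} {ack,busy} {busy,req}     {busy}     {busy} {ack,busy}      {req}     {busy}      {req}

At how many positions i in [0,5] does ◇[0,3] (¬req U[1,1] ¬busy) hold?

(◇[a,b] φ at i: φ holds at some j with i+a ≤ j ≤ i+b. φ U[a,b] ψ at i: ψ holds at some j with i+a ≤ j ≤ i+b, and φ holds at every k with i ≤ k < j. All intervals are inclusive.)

3

Evaluate at each i in [0,5]:
  i=0: ✗ (none in [0,3])
  i=1: ✗ (none in [1,4])
  i=2: ✗ (none in [2,5])
  i=3: ✓ (witness j=6)
  i=4: ✓ (witness j=6)
  i=5: ✓ (witness j=6)
Positions where it holds: {3, 4, 5} → 3.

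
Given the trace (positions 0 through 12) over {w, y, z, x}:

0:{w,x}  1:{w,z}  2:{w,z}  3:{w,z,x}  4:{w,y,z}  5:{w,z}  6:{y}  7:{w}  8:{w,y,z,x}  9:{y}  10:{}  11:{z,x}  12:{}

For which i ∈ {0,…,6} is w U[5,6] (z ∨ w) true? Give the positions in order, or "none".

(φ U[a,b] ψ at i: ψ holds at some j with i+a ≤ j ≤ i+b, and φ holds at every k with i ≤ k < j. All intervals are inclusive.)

0

Evaluate at each i in [0,6]:
  i=0: ✓ (rhs at j=5; lhs holds on [0,4])
  i=1: ✗ (lhs fails at k=6 before rhs at j=7)
  i=2: ✗ (lhs fails at k=6 before rhs at j=7)
  i=3: ✗ (lhs fails at k=6 before rhs at j=8)
  i=4: ✗ (no rhs in [9,10])
  i=5: ✗ (lhs fails at k=6 before rhs at j=11)
  i=6: ✗ (lhs fails at k=6 before rhs at j=11)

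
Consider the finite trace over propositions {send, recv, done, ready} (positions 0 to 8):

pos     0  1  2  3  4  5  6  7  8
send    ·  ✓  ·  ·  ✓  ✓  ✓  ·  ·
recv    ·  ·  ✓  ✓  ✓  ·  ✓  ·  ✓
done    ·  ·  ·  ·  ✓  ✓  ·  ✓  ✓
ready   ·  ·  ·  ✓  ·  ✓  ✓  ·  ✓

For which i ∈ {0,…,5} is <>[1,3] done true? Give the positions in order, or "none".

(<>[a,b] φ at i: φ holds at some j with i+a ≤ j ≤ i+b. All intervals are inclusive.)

Evaluate at each i in [0,5]:
  i=0: ✗ (none in [1,3])
  i=1: ✓ (witness j=4)
  i=2: ✓ (witness j=4)
  i=3: ✓ (witness j=4)
  i=4: ✓ (witness j=5)
  i=5: ✓ (witness j=7)

1, 2, 3, 4, 5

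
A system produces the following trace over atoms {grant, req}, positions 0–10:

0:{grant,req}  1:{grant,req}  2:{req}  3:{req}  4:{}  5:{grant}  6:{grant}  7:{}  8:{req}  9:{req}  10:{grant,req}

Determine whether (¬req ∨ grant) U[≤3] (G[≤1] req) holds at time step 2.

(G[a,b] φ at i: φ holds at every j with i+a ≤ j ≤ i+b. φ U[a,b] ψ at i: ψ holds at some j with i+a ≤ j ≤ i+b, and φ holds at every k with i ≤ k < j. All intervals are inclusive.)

Yes

Need some j in [2,5] with G[≤1] req, and (¬req ∨ grant) at every k in [2,j-1].
  j=2: G[≤1] req holds; no prefix to check → satisfied.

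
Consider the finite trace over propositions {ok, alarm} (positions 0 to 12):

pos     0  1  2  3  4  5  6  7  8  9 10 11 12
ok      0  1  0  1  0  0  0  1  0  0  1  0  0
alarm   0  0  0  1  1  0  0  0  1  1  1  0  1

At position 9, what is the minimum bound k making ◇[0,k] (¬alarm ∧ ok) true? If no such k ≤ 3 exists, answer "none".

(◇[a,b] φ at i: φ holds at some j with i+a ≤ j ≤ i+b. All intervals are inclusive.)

none

Scan j = 9,10,… for (¬alarm ∧ ok):
  j=9: fails
  j=10: fails
  j=11: fails
  j=12: fails
No j in [9,12] satisfies it → none.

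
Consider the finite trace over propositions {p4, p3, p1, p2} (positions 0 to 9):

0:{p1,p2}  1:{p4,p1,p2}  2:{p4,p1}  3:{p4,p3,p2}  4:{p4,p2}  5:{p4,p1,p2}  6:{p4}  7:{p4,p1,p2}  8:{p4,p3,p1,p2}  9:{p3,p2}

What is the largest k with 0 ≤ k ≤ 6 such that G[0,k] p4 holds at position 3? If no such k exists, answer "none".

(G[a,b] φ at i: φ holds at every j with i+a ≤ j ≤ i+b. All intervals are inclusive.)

p4 must hold from j=3 onward; find where it first fails.
  j=3: holds
  j=4: holds
  j=5: holds
  j=6: holds
  j=7: holds
  j=8: holds
  j=9: fails
Holds on [3,8], so largest k = 5.

5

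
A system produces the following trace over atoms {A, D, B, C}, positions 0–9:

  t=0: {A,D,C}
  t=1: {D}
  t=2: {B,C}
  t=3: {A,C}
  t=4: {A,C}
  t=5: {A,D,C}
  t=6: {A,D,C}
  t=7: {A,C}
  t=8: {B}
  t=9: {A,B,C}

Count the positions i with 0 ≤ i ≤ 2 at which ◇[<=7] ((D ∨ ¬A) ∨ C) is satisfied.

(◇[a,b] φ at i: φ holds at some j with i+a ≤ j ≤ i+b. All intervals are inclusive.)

3

Evaluate at each i in [0,2]:
  i=0: ✓ (witness j=0)
  i=1: ✓ (witness j=1)
  i=2: ✓ (witness j=2)
Positions where it holds: {0, 1, 2} → 3.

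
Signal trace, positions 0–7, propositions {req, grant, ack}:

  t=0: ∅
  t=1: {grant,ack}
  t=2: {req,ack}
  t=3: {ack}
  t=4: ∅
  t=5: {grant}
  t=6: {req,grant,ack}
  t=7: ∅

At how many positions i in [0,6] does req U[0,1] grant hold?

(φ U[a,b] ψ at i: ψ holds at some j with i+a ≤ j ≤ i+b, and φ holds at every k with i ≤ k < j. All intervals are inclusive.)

Evaluate at each i in [0,6]:
  i=0: ✗ (lhs fails at k=0 before rhs at j=1)
  i=1: ✓ (rhs at j=1)
  i=2: ✗ (no rhs in [2,3])
  i=3: ✗ (no rhs in [3,4])
  i=4: ✗ (lhs fails at k=4 before rhs at j=5)
  i=5: ✓ (rhs at j=5)
  i=6: ✓ (rhs at j=6)
Positions where it holds: {1, 5, 6} → 3.

3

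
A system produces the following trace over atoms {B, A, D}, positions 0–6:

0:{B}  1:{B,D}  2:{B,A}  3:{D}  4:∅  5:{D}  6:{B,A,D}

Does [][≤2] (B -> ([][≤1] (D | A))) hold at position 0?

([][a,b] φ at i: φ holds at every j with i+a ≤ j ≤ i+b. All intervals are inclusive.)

Check (B -> ([][≤1] (D | A))) at every j in [0,2]:
  j=0: antecedent true; consequent fails at 0 → ✗
  j=1: antecedent true; consequent holds on [1,2] → ✓
  j=2: antecedent true; consequent holds on [2,3] → ✓
Fails at j=0 → formula fails.

Does not hold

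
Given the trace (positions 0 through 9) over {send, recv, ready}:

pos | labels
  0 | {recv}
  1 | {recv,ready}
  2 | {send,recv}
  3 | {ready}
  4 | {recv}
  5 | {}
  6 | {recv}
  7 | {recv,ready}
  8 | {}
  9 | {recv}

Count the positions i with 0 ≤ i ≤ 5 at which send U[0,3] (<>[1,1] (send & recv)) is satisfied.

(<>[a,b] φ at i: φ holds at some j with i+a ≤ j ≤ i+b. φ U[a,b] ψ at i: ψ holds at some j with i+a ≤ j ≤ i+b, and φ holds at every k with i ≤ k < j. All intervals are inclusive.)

1

Evaluate at each i in [0,5]:
  i=0: ✗ (lhs fails at k=0 before rhs at j=1)
  i=1: ✓ (rhs at j=1)
  i=2: ✗ (no rhs in [2,5])
  i=3: ✗ (no rhs in [3,6])
  i=4: ✗ (no rhs in [4,7])
  i=5: ✗ (no rhs in [5,8])
Positions where it holds: {1} → 1.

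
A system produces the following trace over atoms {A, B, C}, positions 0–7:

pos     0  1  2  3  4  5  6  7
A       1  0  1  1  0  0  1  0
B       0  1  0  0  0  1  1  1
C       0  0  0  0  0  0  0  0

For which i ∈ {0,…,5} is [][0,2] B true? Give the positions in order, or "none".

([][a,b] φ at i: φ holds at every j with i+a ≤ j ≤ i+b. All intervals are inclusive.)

5

Evaluate at each i in [0,5]:
  i=0: ✗ (fails at j=0)
  i=1: ✗ (fails at j=2)
  i=2: ✗ (fails at j=2)
  i=3: ✗ (fails at j=3)
  i=4: ✗ (fails at j=4)
  i=5: ✓ (all of [5,7])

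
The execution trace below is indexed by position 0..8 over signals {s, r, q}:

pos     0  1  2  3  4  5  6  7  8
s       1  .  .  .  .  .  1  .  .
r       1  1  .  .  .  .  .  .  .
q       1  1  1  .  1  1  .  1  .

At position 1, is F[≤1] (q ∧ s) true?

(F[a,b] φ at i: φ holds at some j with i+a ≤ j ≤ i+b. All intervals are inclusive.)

Check (q ∧ s) at each j in [1,2]:
  j=1: false
  j=2: false
No position in the window satisfies it → formula fails.

No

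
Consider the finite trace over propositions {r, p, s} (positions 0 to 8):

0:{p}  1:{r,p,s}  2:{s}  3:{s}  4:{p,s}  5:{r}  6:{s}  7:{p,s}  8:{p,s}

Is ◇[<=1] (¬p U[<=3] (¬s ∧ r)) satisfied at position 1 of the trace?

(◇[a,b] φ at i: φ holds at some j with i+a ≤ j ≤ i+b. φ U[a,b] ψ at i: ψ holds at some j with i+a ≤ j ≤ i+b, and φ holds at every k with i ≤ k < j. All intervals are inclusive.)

Does not hold

Check (¬p U[<=3] (¬s ∧ r)) at each j in [1,2]:
  j=1: fails
  j=2: fails
No position in the window satisfies it → formula fails.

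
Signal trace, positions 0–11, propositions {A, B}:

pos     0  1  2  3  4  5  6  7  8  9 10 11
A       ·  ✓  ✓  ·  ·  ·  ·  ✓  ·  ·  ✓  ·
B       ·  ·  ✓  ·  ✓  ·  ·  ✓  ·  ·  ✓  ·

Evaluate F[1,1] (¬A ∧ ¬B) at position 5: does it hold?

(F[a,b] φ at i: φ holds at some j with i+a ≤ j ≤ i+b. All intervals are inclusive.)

True

Check (¬A ∧ ¬B) at each j in [6,6]:
  j=6: true
Found at j=6 → formula holds.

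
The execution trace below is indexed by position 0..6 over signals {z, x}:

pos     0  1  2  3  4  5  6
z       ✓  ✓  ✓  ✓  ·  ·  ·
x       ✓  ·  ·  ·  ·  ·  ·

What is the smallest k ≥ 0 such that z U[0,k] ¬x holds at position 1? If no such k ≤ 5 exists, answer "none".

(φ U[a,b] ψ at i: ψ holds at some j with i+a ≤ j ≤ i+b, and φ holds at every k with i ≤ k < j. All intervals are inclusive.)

0

Need earliest j ≥ 1 with ¬x, and z at every k in [1,j-1].
  j=1: rhs holds (empty prefix). k = 0.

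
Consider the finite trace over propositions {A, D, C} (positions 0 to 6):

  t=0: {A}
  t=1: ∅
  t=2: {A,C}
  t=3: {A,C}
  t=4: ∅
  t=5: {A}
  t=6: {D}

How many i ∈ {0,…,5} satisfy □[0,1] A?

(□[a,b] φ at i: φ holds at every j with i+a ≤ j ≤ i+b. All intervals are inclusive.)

Evaluate at each i in [0,5]:
  i=0: ✗ (fails at j=1)
  i=1: ✗ (fails at j=1)
  i=2: ✓ (all of [2,3])
  i=3: ✗ (fails at j=4)
  i=4: ✗ (fails at j=4)
  i=5: ✗ (fails at j=6)
Positions where it holds: {2} → 1.

1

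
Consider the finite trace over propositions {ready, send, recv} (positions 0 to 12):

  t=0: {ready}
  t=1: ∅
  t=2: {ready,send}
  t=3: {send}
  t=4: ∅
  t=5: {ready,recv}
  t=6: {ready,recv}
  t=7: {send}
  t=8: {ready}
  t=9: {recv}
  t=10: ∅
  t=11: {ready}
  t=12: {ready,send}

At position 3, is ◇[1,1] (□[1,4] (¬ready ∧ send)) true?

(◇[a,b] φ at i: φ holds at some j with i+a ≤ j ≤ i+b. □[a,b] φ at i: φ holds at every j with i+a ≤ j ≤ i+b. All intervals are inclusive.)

Check □[1,4] (¬ready ∧ send) at each j in [4,4]:
  j=4: fails at 5
No position in the window satisfies it → formula fails.

Does not hold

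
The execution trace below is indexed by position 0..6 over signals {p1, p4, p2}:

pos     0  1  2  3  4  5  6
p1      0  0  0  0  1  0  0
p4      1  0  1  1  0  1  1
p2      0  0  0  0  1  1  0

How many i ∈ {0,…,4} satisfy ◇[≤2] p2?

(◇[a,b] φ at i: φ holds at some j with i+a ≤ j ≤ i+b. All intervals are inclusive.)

3

Evaluate at each i in [0,4]:
  i=0: ✗ (none in [0,2])
  i=1: ✗ (none in [1,3])
  i=2: ✓ (witness j=4)
  i=3: ✓ (witness j=4)
  i=4: ✓ (witness j=4)
Positions where it holds: {2, 3, 4} → 3.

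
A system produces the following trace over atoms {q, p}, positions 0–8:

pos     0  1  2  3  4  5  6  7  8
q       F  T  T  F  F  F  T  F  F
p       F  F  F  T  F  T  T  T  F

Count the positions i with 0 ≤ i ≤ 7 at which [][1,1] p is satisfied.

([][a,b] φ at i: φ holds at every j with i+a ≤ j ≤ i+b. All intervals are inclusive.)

4

Evaluate at each i in [0,7]:
  i=0: ✗ (fails at j=1)
  i=1: ✗ (fails at j=2)
  i=2: ✓ (all of [3,3])
  i=3: ✗ (fails at j=4)
  i=4: ✓ (all of [5,5])
  i=5: ✓ (all of [6,6])
  i=6: ✓ (all of [7,7])
  i=7: ✗ (fails at j=8)
Positions where it holds: {2, 4, 5, 6} → 4.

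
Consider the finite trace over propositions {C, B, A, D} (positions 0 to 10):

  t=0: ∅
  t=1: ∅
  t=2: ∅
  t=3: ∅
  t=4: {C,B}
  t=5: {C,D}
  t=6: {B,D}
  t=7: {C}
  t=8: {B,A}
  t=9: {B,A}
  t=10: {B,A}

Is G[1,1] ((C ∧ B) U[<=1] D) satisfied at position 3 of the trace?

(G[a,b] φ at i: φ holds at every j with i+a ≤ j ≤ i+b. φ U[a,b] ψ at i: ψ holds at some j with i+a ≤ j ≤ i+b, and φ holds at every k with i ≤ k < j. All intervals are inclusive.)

Check ((C ∧ B) U[<=1] D) at every j in [4,4]:
  j=4: holds
All positions satisfy it → formula holds.

Holds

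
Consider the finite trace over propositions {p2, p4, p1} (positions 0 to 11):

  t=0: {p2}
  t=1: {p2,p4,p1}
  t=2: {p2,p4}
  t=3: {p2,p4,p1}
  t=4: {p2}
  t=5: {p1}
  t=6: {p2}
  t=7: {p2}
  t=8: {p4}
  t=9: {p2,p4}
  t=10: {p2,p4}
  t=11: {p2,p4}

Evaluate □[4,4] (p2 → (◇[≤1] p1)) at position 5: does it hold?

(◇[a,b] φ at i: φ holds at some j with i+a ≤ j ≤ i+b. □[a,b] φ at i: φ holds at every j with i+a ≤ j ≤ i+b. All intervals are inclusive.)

Check (p2 → (◇[≤1] p1)) at every j in [9,9]:
  j=9: antecedent true; consequent fails (none in [9,10]) → ✗
Fails at j=9 → formula fails.

False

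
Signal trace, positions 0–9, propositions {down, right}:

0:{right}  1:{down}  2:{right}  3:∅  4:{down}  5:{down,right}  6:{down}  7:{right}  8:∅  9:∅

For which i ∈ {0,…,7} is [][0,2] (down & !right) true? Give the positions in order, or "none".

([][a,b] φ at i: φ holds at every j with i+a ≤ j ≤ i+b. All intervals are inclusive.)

none

Evaluate at each i in [0,7]:
  i=0: ✗ (fails at j=0)
  i=1: ✗ (fails at j=2)
  i=2: ✗ (fails at j=2)
  i=3: ✗ (fails at j=3)
  i=4: ✗ (fails at j=5)
  i=5: ✗ (fails at j=5)
  i=6: ✗ (fails at j=7)
  i=7: ✗ (fails at j=7)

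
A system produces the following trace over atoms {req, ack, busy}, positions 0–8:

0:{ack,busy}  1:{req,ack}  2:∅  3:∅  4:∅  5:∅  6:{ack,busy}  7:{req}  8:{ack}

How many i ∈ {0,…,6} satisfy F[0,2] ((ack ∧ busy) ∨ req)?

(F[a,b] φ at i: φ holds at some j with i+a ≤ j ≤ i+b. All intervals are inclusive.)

5

Evaluate at each i in [0,6]:
  i=0: ✓ (witness j=0)
  i=1: ✓ (witness j=1)
  i=2: ✗ (none in [2,4])
  i=3: ✗ (none in [3,5])
  i=4: ✓ (witness j=6)
  i=5: ✓ (witness j=6)
  i=6: ✓ (witness j=6)
Positions where it holds: {0, 1, 4, 5, 6} → 5.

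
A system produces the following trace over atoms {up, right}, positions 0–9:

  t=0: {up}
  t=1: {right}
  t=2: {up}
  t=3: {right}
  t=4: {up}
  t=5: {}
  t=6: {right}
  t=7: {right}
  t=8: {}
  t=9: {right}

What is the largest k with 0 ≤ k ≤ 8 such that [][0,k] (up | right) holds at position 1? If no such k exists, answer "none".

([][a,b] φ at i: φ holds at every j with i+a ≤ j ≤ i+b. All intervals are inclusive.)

(up | right) must hold from j=1 onward; find where it first fails.
  j=1: holds
  j=2: holds
  j=3: holds
  j=4: holds
  j=5: fails
Holds on [1,4], so largest k = 3.

3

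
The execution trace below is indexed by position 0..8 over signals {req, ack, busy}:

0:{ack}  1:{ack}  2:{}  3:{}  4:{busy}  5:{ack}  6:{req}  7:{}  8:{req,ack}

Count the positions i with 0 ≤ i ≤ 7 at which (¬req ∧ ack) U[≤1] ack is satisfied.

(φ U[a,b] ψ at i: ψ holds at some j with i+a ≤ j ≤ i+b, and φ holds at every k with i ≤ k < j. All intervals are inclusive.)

3

Evaluate at each i in [0,7]:
  i=0: ✓ (rhs at j=0)
  i=1: ✓ (rhs at j=1)
  i=2: ✗ (no rhs in [2,3])
  i=3: ✗ (no rhs in [3,4])
  i=4: ✗ (lhs fails at k=4 before rhs at j=5)
  i=5: ✓ (rhs at j=5)
  i=6: ✗ (no rhs in [6,7])
  i=7: ✗ (lhs fails at k=7 before rhs at j=8)
Positions where it holds: {0, 1, 5} → 3.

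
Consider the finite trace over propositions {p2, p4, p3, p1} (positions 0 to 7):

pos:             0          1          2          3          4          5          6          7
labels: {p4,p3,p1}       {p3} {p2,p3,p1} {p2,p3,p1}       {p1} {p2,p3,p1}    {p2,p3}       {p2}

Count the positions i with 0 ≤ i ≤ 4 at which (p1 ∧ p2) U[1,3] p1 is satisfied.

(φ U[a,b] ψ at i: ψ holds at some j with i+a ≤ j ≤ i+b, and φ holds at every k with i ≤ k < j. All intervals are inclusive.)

Evaluate at each i in [0,4]:
  i=0: ✗ (lhs fails at k=0 before rhs at j=2)
  i=1: ✗ (lhs fails at k=1 before rhs at j=2)
  i=2: ✓ (rhs at j=3; lhs holds on [2,2])
  i=3: ✓ (rhs at j=4; lhs holds on [3,3])
  i=4: ✗ (lhs fails at k=4 before rhs at j=5)
Positions where it holds: {2, 3} → 2.

2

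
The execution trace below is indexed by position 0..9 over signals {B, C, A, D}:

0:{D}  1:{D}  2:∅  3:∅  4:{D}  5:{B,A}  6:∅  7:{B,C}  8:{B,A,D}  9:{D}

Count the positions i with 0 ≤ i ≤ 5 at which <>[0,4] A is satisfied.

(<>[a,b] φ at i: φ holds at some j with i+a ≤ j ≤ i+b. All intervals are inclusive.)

5

Evaluate at each i in [0,5]:
  i=0: ✗ (none in [0,4])
  i=1: ✓ (witness j=5)
  i=2: ✓ (witness j=5)
  i=3: ✓ (witness j=5)
  i=4: ✓ (witness j=5)
  i=5: ✓ (witness j=5)
Positions where it holds: {1, 2, 3, 4, 5} → 5.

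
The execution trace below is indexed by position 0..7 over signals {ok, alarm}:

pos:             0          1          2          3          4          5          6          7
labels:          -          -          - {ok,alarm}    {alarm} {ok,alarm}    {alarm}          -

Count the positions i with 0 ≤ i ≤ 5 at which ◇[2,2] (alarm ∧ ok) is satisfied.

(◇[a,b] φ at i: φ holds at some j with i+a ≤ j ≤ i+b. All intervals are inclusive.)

Evaluate at each i in [0,5]:
  i=0: ✗ (none in [2,2])
  i=1: ✓ (witness j=3)
  i=2: ✗ (none in [4,4])
  i=3: ✓ (witness j=5)
  i=4: ✗ (none in [6,6])
  i=5: ✗ (none in [7,7])
Positions where it holds: {1, 3} → 2.

2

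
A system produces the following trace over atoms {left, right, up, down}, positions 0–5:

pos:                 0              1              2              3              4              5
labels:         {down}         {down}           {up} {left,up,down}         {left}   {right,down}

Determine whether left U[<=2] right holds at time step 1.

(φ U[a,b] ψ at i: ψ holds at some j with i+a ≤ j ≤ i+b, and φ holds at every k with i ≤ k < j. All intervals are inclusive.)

Need some j in [1,3] with right, and left at every k in [1,j-1].
  j=1: right false.
  j=2: right false.
  j=3: right false.
No j in the window works → until fails.

No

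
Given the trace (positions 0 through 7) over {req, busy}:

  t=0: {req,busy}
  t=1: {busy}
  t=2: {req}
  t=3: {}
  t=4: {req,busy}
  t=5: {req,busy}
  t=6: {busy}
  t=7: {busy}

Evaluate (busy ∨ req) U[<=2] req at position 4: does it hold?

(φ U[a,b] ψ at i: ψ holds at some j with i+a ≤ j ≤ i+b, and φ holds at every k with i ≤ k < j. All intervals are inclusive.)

True

Need some j in [4,6] with req, and (busy ∨ req) at every k in [4,j-1].
  j=4: req holds; no prefix to check → satisfied.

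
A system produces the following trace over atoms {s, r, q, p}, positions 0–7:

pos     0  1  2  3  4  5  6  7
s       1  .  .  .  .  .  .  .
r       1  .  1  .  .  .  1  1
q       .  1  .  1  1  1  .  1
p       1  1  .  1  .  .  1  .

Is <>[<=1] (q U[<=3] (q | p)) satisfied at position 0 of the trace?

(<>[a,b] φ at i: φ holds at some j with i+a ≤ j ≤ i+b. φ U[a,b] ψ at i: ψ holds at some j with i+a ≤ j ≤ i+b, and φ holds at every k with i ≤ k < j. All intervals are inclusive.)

Check (q U[<=3] (q | p)) at each j in [0,1]:
  j=0: holds
  j=1: holds
Found at j=0 → formula holds.

Holds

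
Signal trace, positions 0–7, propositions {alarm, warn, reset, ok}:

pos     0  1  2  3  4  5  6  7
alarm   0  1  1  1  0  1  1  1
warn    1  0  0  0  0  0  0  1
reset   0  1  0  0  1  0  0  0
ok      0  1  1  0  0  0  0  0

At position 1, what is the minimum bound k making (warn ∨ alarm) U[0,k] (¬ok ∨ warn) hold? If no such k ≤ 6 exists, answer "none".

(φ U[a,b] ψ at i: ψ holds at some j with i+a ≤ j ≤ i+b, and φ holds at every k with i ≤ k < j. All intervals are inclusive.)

Need earliest j ≥ 1 with (¬ok ∨ warn), and (warn ∨ alarm) at every k in [1,j-1].
  j=1: rhs fails.
  j=2: rhs fails.
  j=3: rhs holds; lhs holds on [1,2]. k = 2.

2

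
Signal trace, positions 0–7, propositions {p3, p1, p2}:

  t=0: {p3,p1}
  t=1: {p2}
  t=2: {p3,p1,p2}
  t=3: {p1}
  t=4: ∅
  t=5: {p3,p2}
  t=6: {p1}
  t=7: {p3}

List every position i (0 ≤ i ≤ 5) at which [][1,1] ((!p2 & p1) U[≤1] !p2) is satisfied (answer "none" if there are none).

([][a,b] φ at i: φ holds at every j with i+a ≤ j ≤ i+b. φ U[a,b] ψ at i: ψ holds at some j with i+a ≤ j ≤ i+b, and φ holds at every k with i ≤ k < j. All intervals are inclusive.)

2, 3, 5

Evaluate at each i in [0,5]:
  i=0: ✗ (fails at j=1)
  i=1: ✗ (fails at j=2)
  i=2: ✓ (all of [3,3])
  i=3: ✓ (all of [4,4])
  i=4: ✗ (fails at j=5)
  i=5: ✓ (all of [6,6])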